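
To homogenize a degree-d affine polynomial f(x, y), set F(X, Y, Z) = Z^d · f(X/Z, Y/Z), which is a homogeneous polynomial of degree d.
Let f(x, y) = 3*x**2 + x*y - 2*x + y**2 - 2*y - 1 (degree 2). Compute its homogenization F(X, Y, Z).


F(X, Y, Z) = 3*X**2 + X*Y - 2*X*Z + Y**2 - 2*Y*Z - Z**2

deg(f) = 2.
Substitute x = X/Z, y = Y/Z into f, then multiply by Z^2.
  monomial 3·x^2·y^0 ↦ 3·X^2·Y^0·Z^0.
  monomial 1·x^1·y^1 ↦ 1·X^1·Y^1·Z^0.
  monomial -2·x^1·y^0 ↦ -2·X^1·Y^0·Z^1.
  monomial 1·x^0·y^2 ↦ 1·X^0·Y^2·Z^0.
  monomial -2·x^0·y^1 ↦ -2·X^0·Y^1·Z^1.
  monomial -1·x^0·y^0 ↦ -1·X^0·Y^0·Z^2.
Collecting: F(X, Y, Z) = 3*X**2 + X*Y - 2*X*Z + Y**2 - 2*Y*Z - Z**2.


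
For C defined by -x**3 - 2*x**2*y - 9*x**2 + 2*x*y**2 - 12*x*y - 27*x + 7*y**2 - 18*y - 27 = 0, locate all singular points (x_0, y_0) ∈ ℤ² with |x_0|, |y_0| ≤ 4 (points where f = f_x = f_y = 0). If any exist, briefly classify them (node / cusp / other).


Singular points: {(-3, 0)}; classification: cusp.

Compute partial derivatives:
  f_x = -3*x**2 - 4*x*y - 18*x + 2*y**2 - 12*y - 27.
  f_y = -2*x**2 + 4*x*y - 12*x + 14*y - 18.
Scan x_0 ∈ {−4, ..., 4}. For each x_0, f_y(x_0, y) is a polynomial in y; find its integer roots y ∈ {−4, ..., 4}, then test f_x and f at those candidates.
  x = -4: f_y(-4, y) = -2*y - 2; vanishes at y ∈ {-1}. (-4, -1): f_x = -5 ≠ 0.
  x = -3: f_y(-3, y) = 2*y; vanishes at y ∈ {0}. (-3, 0): f_x = 0, f = 0 — SINGULAR.
  x = -2: f_y(-2, y) = 6*y - 2; no integer root y with |y| ≤ 4.
  x = -1: f_y(-1, y) = 10*y - 8; no integer root y with |y| ≤ 4.
  x = 0: f_y(0, y) = 14*y - 18; no integer root y with |y| ≤ 4.
  x = 1: f_y(1, y) = 18*y - 32; no integer root y with |y| ≤ 4.
  x = 2: f_y(2, y) = 22*y - 50; no integer root y with |y| ≤ 4.
  x = 3: f_y(3, y) = 26*y - 72; no integer root y with |y| ≤ 4.
  x = 4: f_y(4, y) = 30*y - 98; no integer root y with |y| ≤ 4.
Only singular point on the grid: (-3, 0).
Classify: substitute x = -3 + u, y = 0 + v and expand: f = -u**3 - 2*u**2*v + 2*u*v**2 + v**2.
No constant or linear terms (consistent with a singular point). Quadratic part: v**2. Cubic part: -u**3 - 2*u**2*v + 2*u*v**2.
The quadratic part v**2 is a perfect square, so there is a single (double) tangent line v = 0, i.e. y = 0. Restricting the cubic part to that line (v = 0) leaves -u**3 ≠ 0, so f is not divisible by v and the branch is v² ≈ u**3 to lowest order — this is a cusp.
Classification: cusp.


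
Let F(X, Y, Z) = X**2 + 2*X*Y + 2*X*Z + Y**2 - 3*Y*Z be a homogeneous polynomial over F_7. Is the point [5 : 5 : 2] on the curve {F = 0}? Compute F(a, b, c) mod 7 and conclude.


F(5,5,2) ≡ 6 (mod 7); P is NOT on the curve.

Evaluate F(5, 5, 2) term-by-term (mod 7).
  X**2 ↦ 1·25·1·1 = 25
  2*X*Y ↦ 2·5·5·1 = 50
  2*X*Z ↦ 2·5·1·2 = 20
  Y**2 ↦ 1·1·25·1 = 25
  -3*Y*Z ↦ -3·1·5·2 = -30
Sum: F(5, 5, 2) = (25) + (50) + (20) + (25) + (-30) = 90.
Reducing mod 7: 90 ≡ 6 (mod 7).
Since F(a, b, c) ≡ 6 ≠ 0 (mod 7), P does NOT lie on the curve.


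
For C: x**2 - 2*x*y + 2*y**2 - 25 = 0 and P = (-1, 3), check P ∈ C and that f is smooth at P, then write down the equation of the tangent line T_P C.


Tangent line at P: -8*x + 14*y - 50 = 0.

Step 1: f(-1, 3) = 0, so P lies on C.
Step 2: partial derivatives
  f_x(x, y) = 2*x - 2*y, f_y(x, y) = -2*x + 4*y.
  f_x(P) = -8, f_y(P) = 14 (gradient nonzero, so P is smooth).
Step 3: tangent line at P: -8·(x − -1) + 14·(y − 3) = 0.
Expanding: -8*x + 14*y - 50 = 0.


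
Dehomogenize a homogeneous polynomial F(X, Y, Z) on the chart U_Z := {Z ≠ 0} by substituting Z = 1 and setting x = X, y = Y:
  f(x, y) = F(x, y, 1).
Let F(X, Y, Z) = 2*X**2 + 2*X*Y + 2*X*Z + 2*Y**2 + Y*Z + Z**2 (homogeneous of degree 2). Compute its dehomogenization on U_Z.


f(x, y) = 2*x**2 + 2*x*y + 2*x + 2*y**2 + y + 1

On U_Z we set Z = 1. Each monomial c·X^i·Y^j·Z^k in F becomes c·x^i·y^j·1^k = c·x^i·y^j.
Substituting Z = 1: F(X, Y, 1) = 2*x**2 + 2*x*y + 2*x + 2*y**2 + y + 1.
Note: deg(f) ≤ deg(F) = 2; strict inequality happens when F is divisible by Z (lost terms).


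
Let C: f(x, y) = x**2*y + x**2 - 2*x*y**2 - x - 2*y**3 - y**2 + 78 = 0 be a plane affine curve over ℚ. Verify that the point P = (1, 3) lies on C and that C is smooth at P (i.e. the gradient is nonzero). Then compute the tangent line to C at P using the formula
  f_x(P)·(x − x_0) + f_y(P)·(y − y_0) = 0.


Tangent line at P: -11*x - 71*y + 224 = 0.

Step 1: f(1, 3) = 0, so P lies on C.
Step 2: partial derivatives
  f_x(x, y) = 2*x*y + 2*x - 2*y**2 - 1, f_y(x, y) = x**2 - 4*x*y - 6*y**2 - 2*y.
  f_x(P) = -11, f_y(P) = -71 (gradient nonzero, so P is smooth).
Step 3: tangent line at P: -11·(x − 1) + -71·(y − 3) = 0.
Expanding: -11*x - 71*y + 224 = 0.


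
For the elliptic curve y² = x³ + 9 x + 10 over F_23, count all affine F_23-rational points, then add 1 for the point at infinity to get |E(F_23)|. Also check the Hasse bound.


Affine points = {(2, 6), (2, 17), (3, 8), (3, 15), (4, 8), (4, 15), (6, 2), (6, 21), (7, 5), (7, 18), (12, 11), (12, 12), (13, 1), (13, 22), (15, 1), (15, 22), (16, 8), (16, 15), (17, 4), (17, 19), (18, 1), (18, 22), (19, 5), (19, 18), (20, 5), (20, 18), (22, 0)}; affine count = 27; |E(F_23)| = 28.

Discriminant check: Δ ∝ 4a³ + 27b² = 4·9³ + 27·10² = 4·729 + 27·100 ≡ 4 (mod 23). Nonzero ⇒ E is nonsingular.
For each x ∈ F_23, compute rhs = x³ + 9·x + 10 mod 23, then count y ∈ F_23 with y² ≡ rhs.
  x = 0: rhs = 10, matching y values: none (0 points).
  x = 1: rhs = 20, matching y values: none (0 points).
  x = 2: rhs = 13, matching y values: 6, 17 (2 points).
  x = 3: rhs = 18, matching y values: 8, 15 (2 points).
  x = 4: rhs = 18, matching y values: 8, 15 (2 points).
  x = 5: rhs = 19, matching y values: none (0 points).
  x = 6: rhs = 4, matching y values: 2, 21 (2 points).
  x = 7: rhs = 2, matching y values: 5, 18 (2 points).
  x = 8: rhs = 19, matching y values: none (0 points).
  x = 9: rhs = 15, matching y values: none (0 points).
  x = 10: rhs = 19, matching y values: none (0 points).
  x = 11: rhs = 14, matching y values: none (0 points).
  x = 12: rhs = 6, matching y values: 11, 12 (2 points).
  x = 13: rhs = 1, matching y values: 1, 22 (2 points).
  x = 14: rhs = 5, matching y values: none (0 points).
  x = 15: rhs = 1, matching y values: 1, 22 (2 points).
  x = 16: rhs = 18, matching y values: 8, 15 (2 points).
  x = 17: rhs = 16, matching y values: 4, 19 (2 points).
  x = 18: rhs = 1, matching y values: 1, 22 (2 points).
  x = 19: rhs = 2, matching y values: 5, 18 (2 points).
  x = 20: rhs = 2, matching y values: 5, 18 (2 points).
  x = 21: rhs = 7, matching y values: none (0 points).
  x = 22: rhs = 0, matching y values: 0 (1 points).
Total affine count: 27.
Full point count |E(F_23)| = 27 + 1 = 28.
Hasse bound: |28 − (23+1)| = |4| = 4 ≤ 2√23 ≈ 9.5917 ✓.


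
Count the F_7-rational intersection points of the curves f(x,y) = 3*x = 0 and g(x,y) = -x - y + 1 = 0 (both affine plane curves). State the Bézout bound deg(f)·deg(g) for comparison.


Common zeros: {(0, 1)}; count = 1; Bézout bound = 1.

deg(f) = 1, deg(g) = 1, so Bézout bound = 1.
Scan x ∈ F_7. For each x, list the y ∈ F_7 with f(x, y) ≡ 0 and those with g(x, y) ≡ 0 (mod 7); the common zeros in that column are the intersection.
  x = 0: f ≡ 0 at y ∈ {0, 1, 2, 3, 4, 5, 6}; g ≡ 0 at y ∈ {1}; common: {1}.
  x = 1: f ≡ 0 at y ∈ ∅; g ≡ 0 at y ∈ {0}; common: ∅.
  x = 2: f ≡ 0 at y ∈ ∅; g ≡ 0 at y ∈ {6}; common: ∅.
  x = 3: f ≡ 0 at y ∈ ∅; g ≡ 0 at y ∈ {5}; common: ∅.
  x = 4: f ≡ 0 at y ∈ ∅; g ≡ 0 at y ∈ {4}; common: ∅.
  x = 5: f ≡ 0 at y ∈ ∅; g ≡ 0 at y ∈ {3}; common: ∅.
  x = 6: f ≡ 0 at y ∈ ∅; g ≡ 0 at y ∈ {2}; common: ∅.
Collecting: common zeros = {(0, 1)}, so the count is 1.
Comparison with the Bézout bound: 1 ≤ 1 = deg(f)·deg(g), as expected for curves with no common component (the bound is attained).


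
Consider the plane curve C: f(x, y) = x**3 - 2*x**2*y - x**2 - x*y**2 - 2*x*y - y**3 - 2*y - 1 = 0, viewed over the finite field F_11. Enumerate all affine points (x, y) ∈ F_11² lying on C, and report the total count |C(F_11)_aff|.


Affine F_11-points: {(0, 9), (1, 3), (2, 5), (3, 2), (4, 1), (5, 0), (8, 9), (10, 2)}; count = 8.

For each of the 121 pairs (x, y) ∈ F_11², evaluate f(x, y) mod 11. Record the zeros.
  x = 0: [0↦10, 1↦7, 2↦9, 3↦10, 4↦4, 5↦7, 6↦2, 7↦5, 8↦10, 9↦0, 10↦2]  zeros at y ∈ {9}
  x = 1: [0↦10, 1↦2, 2↦8, 3↦0, 4↦5, 5↦6, 6↦8, 7↦5, 8↦2, 9↦4, 10↦5]  zeros at y ∈ {3}
  x = 2: [0↦3, 1↦8, 2↦3, 3↦4, 4↦5, 5↦0, 6↦5, 7↦3, 8↦10, 9↦9, 10↦5]  zeros at y ∈ {5}
  x = 3: [0↦6, 1↦9, 2↦0, 3↦6, 4↦10, 5↦6, 6↦10, 7↦5, 8↦7, 9↦10, 10↦8]  zeros at y ∈ {2}
  x = 4: [0↦3, 1↦0, 2↦5, 3↦1, 4↦4, 5↦8, 6↦7, 7↦6, 8↦10, 9↦2, 10↦9]  zeros at y ∈ {1}
  x = 5: [0↦0, 1↦9, 2↦2, 3↦6, 4↦4, 5↦1, 6↦2, 7↦1, 8↦3, 9↦2, 10↦3]  zeros at y ∈ {0}
  x = 6: [0↦3, 1↦9, 2↦8, 3↦5, 4↦5, 5↦2, 6↦1, 7↦7, 8↦3, 9↦5, 10↦7]  zeros at y ∈ ∅
  x = 7: [0↦7, 1↦6, 2↦7, 3↦4, 4↦2, 5↦6, 6↦10, 7↦8, 8↦5, 9↦6, 10↦5]  zeros at y ∈ ∅
  x = 8: [0↦7, 1↦6, 2↦5, 3↦9, 4↦1, 5↦8, 6↦2, 7↦10, 8↦4, 9↦0, 10↦3]  zeros at y ∈ {9}
  x = 9: [0↦9, 1↦4, 2↦8, 3↦4, 4↦8, 5↦3, 6↦5, 7↦8, 8↦6, 9↦4, 10↦7]  zeros at y ∈ ∅
  x = 10: [0↦8, 1↦6, 2↦0, 3↦6, 4↦7, 5↦8, 6↦3, 7↦8, 8↦6, 9↦2, 10↦1]  zeros at y ∈ {2}
Collecting zeros: affine points = {(0, 9), (1, 3), (2, 5), (3, 2), (4, 1), (5, 0), (8, 9), (10, 2)}.
Total count |C(F_11)_aff| = 8.


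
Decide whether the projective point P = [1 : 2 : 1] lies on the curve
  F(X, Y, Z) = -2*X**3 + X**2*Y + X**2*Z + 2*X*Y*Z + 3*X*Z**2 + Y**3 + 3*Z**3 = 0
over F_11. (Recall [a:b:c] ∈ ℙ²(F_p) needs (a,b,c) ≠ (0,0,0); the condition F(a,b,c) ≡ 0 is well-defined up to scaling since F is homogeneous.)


F(1,2,1) ≡ 8 (mod 11); P is NOT on the curve.

Evaluate F(1, 2, 1) term-by-term (mod 11).
  -2*X**3 ↦ -2·1·1·1 = -2
  X**2*Y ↦ 1·1·2·1 = 2
  X**2*Z ↦ 1·1·1·1 = 1
  2*X*Y*Z ↦ 2·1·2·1 = 4
  3*X*Z**2 ↦ 3·1·1·1 = 3
  Y**3 ↦ 1·1·8·1 = 8
  3*Z**3 ↦ 3·1·1·1 = 3
Sum: F(1, 2, 1) = (-2) + (2) + (1) + (4) + (3) + (8) + (3) = 19.
Reducing mod 11: 19 ≡ 8 (mod 11).
Since F(a, b, c) ≡ 8 ≠ 0 (mod 11), P does NOT lie on the curve.


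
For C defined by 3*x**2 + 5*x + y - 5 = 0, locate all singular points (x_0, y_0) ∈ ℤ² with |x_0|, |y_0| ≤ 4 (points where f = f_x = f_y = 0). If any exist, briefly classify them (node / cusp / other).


No singular points in the scanned grid; C is smooth there.

Compute partial derivatives:
  f_x = 6*x + 5.
  f_y = 1.
f_y = 1 is a nonzero constant, so f_y never vanishes: no point (x, y) can satisfy f = f_x = f_y = 0. In particular no (x, y) ∈ {−4, ..., 4}² is singular; the curve is smooth.


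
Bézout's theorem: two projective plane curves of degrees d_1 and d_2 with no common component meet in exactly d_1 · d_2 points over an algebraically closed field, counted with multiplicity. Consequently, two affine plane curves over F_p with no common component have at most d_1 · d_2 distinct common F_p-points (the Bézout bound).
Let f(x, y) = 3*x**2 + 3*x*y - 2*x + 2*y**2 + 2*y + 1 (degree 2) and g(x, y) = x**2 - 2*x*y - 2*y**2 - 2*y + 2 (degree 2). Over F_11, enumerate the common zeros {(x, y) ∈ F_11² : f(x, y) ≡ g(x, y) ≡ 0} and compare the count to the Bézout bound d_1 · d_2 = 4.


Common zeros: {(3, 0)}; count = 1; Bézout bound = 4.

deg(f) = 2, deg(g) = 2, so Bézout bound = 4.
Scan x ∈ F_11. For each x, list the y ∈ F_11 with f(x, y) ≡ 0 and those with g(x, y) ≡ 0 (mod 11); the common zeros in that column are the intersection.
  x = 0: f ≡ 0 at y ∈ ∅; g ≡ 0 at y ∈ {3, 7}; common: ∅.
  x = 1: f ≡ 0 at y ∈ {5, 9}; g ≡ 0 at y ∈ ∅; common: ∅.
  x = 2: f ≡ 0 at y ∈ {2, 5}; g ≡ 0 at y ∈ ∅; common: ∅.
  x = 3: f ≡ 0 at y ∈ {0}; g ≡ 0 at y ∈ {0, 7}; common: {0}.
  x = 4: f ≡ 0 at y ∈ {2}; g ≡ 0 at y ∈ ∅; common: ∅.
  x = 5: f ≡ 0 at y ∈ {0, 8}; g ≡ 0 at y ∈ ∅; common: ∅.
  x = 6: f ≡ 0 at y ∈ {4, 8}; g ≡ 0 at y ∈ {1, 3}; common: ∅.
  x = 7: f ≡ 0 at y ∈ ∅; g ≡ 0 at y ∈ {1, 2}; common: ∅.
  x = 8: f ≡ 0 at y ∈ ∅; g ≡ 0 at y ∈ {0, 2}; common: ∅.
  x = 9: f ≡ 0 at y ∈ {4, 9}; g ≡ 0 at y ∈ ∅; common: ∅.
  x = 10: f ≡ 0 at y ∈ ∅; g ≡ 0 at y ∈ ∅; common: ∅.
Collecting: common zeros = {(3, 0)}, so the count is 1.
Comparison with the Bézout bound: 1 ≤ 4 = deg(f)·deg(g), as expected for curves with no common component (the affine F_11-count falls short of the bound because intersections may lie at infinity, over extension fields, or carry multiplicity).


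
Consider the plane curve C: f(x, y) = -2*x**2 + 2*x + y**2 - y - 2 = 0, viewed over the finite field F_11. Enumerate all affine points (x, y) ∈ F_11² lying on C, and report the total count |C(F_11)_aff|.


Affine F_11-points: {(0, 2), (0, 10), (1, 2), (1, 10), (2, 3), (2, 9), (5, 5), (5, 7), (7, 5), (7, 7), (10, 3), (10, 9)}; count = 12.

For each of the 121 pairs (x, y) ∈ F_11², evaluate f(x, y) mod 11. Record the zeros.
  x = 0: [0↦9, 1↦9, 2↦0, 3↦4, 4↦10, 5↦7, 6↦6, 7↦7, 8↦10, 9↦4, 10↦0]  zeros at y ∈ {2, 10}
  x = 1: [0↦9, 1↦9, 2↦0, 3↦4, 4↦10, 5↦7, 6↦6, 7↦7, 8↦10, 9↦4, 10↦0]  zeros at y ∈ {2, 10}
  x = 2: [0↦5, 1↦5, 2↦7, 3↦0, 4↦6, 5↦3, 6↦2, 7↦3, 8↦6, 9↦0, 10↦7]  zeros at y ∈ {3, 9}
  x = 3: [0↦8, 1↦8, 2↦10, 3↦3, 4↦9, 5↦6, 6↦5, 7↦6, 8↦9, 9↦3, 10↦10]  zeros at y ∈ ∅
  x = 4: [0↦7, 1↦7, 2↦9, 3↦2, 4↦8, 5↦5, 6↦4, 7↦5, 8↦8, 9↦2, 10↦9]  zeros at y ∈ ∅
  x = 5: [0↦2, 1↦2, 2↦4, 3↦8, 4↦3, 5↦0, 6↦10, 7↦0, 8↦3, 9↦8, 10↦4]  zeros at y ∈ {5, 7}
  x = 6: [0↦4, 1↦4, 2↦6, 3↦10, 4↦5, 5↦2, 6↦1, 7↦2, 8↦5, 9↦10, 10↦6]  zeros at y ∈ ∅
  x = 7: [0↦2, 1↦2, 2↦4, 3↦8, 4↦3, 5↦0, 6↦10, 7↦0, 8↦3, 9↦8, 10↦4]  zeros at y ∈ {5, 7}
  x = 8: [0↦7, 1↦7, 2↦9, 3↦2, 4↦8, 5↦5, 6↦4, 7↦5, 8↦8, 9↦2, 10↦9]  zeros at y ∈ ∅
  x = 9: [0↦8, 1↦8, 2↦10, 3↦3, 4↦9, 5↦6, 6↦5, 7↦6, 8↦9, 9↦3, 10↦10]  zeros at y ∈ ∅
  x = 10: [0↦5, 1↦5, 2↦7, 3↦0, 4↦6, 5↦3, 6↦2, 7↦3, 8↦6, 9↦0, 10↦7]  zeros at y ∈ {3, 9}
Collecting zeros: affine points = {(0, 2), (0, 10), (1, 2), (1, 10), (2, 3), (2, 9), (5, 5), (5, 7), (7, 5), (7, 7), (10, 3), (10, 9)}.
Total count |C(F_11)_aff| = 12.


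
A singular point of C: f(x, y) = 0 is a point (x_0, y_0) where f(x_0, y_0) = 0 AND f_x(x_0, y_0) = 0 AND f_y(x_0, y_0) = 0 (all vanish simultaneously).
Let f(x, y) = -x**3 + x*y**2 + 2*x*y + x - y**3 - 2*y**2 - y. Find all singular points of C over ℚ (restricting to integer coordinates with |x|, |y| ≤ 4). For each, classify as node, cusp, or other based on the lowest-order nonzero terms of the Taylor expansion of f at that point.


Singular points: {(0, -1)}; classification: cusp.

Compute partial derivatives:
  f_x = -3*x**2 + y**2 + 2*y + 1.
  f_y = 2*x*y + 2*x - 3*y**2 - 4*y - 1.
Scan x_0 ∈ {−4, ..., 4}. For each x_0, f_y(x_0, y) is a polynomial in y; find its integer roots y ∈ {−4, ..., 4}, then test f_x and f at those candidates.
  x = -4: f_y(-4, y) = -3*y**2 - 12*y - 9; vanishes at y ∈ {-3, -1}. (-4, -3): f_x = -44 ≠ 0; (-4, -1): f_x = -48 ≠ 0.
  x = -3: f_y(-3, y) = -3*y**2 - 10*y - 7; vanishes at y ∈ {-1}. (-3, -1): f_x = -27 ≠ 0.
  x = -2: f_y(-2, y) = -3*y**2 - 8*y - 5; vanishes at y ∈ {-1}. (-2, -1): f_x = -12 ≠ 0.
  x = -1: f_y(-1, y) = -3*y**2 - 6*y - 3; vanishes at y ∈ {-1}. (-1, -1): f_x = -3 ≠ 0.
  x = 0: f_y(0, y) = -3*y**2 - 4*y - 1; vanishes at y ∈ {-1}. (0, -1): f_x = 0, f = 0 — SINGULAR.
  x = 1: f_y(1, y) = -3*y**2 - 2*y + 1; vanishes at y ∈ {-1}. (1, -1): f_x = -3 ≠ 0.
  x = 2: f_y(2, y) = 3 - 3*y**2; vanishes at y ∈ {-1, 1}. (2, -1): f_x = -12 ≠ 0; (2, 1): f_x = -8 ≠ 0.
  x = 3: f_y(3, y) = -3*y**2 + 2*y + 5; vanishes at y ∈ {-1}. (3, -1): f_x = -27 ≠ 0.
  x = 4: f_y(4, y) = -3*y**2 + 4*y + 7; vanishes at y ∈ {-1}. (4, -1): f_x = -48 ≠ 0.
Only singular point on the grid: (0, -1).
Classify: substitute x = 0 + u, y = -1 + v and expand: f = -u**3 + u*v**2 - v**3 + v**2.
No constant or linear terms (consistent with a singular point). Quadratic part: v**2. Cubic part: -u**3 + u*v**2 - v**3.
The quadratic part v**2 is a perfect square, so there is a single (double) tangent line v = 0, i.e. y = -1. Restricting the cubic part to that line (v = 0) leaves -u**3 ≠ 0, so f is not divisible by v and the branch is v² ≈ u**3 to lowest order — this is a cusp.
Classification: cusp.


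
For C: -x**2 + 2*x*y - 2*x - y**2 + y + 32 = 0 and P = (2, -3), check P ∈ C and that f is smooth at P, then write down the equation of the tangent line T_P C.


Tangent line at P: -12*x + 11*y + 57 = 0.

Step 1: f(2, -3) = 0, so P lies on C.
Step 2: partial derivatives
  f_x(x, y) = -2*x + 2*y - 2, f_y(x, y) = 2*x - 2*y + 1.
  f_x(P) = -12, f_y(P) = 11 (gradient nonzero, so P is smooth).
Step 3: tangent line at P: -12·(x − 2) + 11·(y − -3) = 0.
Expanding: -12*x + 11*y + 57 = 0.


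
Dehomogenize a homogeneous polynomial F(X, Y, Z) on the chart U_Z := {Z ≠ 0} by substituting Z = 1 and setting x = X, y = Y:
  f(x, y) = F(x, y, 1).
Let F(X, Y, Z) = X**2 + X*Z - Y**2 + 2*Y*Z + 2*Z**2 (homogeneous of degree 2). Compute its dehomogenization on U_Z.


f(x, y) = x**2 + x - y**2 + 2*y + 2

On U_Z we set Z = 1. Each monomial c·X^i·Y^j·Z^k in F becomes c·x^i·y^j·1^k = c·x^i·y^j.
Substituting Z = 1: F(X, Y, 1) = x**2 + x - y**2 + 2*y + 2.
Note: deg(f) ≤ deg(F) = 2; strict inequality happens when F is divisible by Z (lost terms).


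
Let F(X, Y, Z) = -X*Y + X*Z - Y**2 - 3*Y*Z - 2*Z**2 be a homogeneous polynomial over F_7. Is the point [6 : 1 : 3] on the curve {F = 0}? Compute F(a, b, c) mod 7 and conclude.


F(6,1,3) ≡ 5 (mod 7); P is NOT on the curve.

Evaluate F(6, 1, 3) term-by-term (mod 7).
  -X*Y ↦ -1·6·1·1 = -6
  X*Z ↦ 1·6·1·3 = 18
  -Y**2 ↦ -1·1·1·1 = -1
  -3*Y*Z ↦ -3·1·1·3 = -9
  -2*Z**2 ↦ -2·1·1·9 = -18
Sum: F(6, 1, 3) = (-6) + (18) + (-1) + (-9) + (-18) = -16.
Reducing mod 7: -16 ≡ 5 (mod 7).
Since F(a, b, c) ≡ 5 ≠ 0 (mod 7), P does NOT lie on the curve.


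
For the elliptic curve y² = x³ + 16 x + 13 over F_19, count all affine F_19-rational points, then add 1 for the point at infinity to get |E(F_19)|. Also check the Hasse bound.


Affine points = {(1, 7), (1, 12), (5, 3), (5, 16), (8, 8), (8, 11), (11, 0), (13, 9), (13, 10), (14, 6), (14, 13), (17, 7), (17, 12)}; affine count = 13; |E(F_19)| = 14.

Discriminant check: Δ ∝ 4a³ + 27b² = 4·16³ + 27·13² = 4·4096 + 27·169 ≡ 9 (mod 19). Nonzero ⇒ E is nonsingular.
For each x ∈ F_19, compute rhs = x³ + 16·x + 13 mod 19, then count y ∈ F_19 with y² ≡ rhs.
  x = 0: rhs = 13, matching y values: none (0 points).
  x = 1: rhs = 11, matching y values: 7, 12 (2 points).
  x = 2: rhs = 15, matching y values: none (0 points).
  x = 3: rhs = 12, matching y values: none (0 points).
  x = 4: rhs = 8, matching y values: none (0 points).
  x = 5: rhs = 9, matching y values: 3, 16 (2 points).
  x = 6: rhs = 2, matching y values: none (0 points).
  x = 7: rhs = 12, matching y values: none (0 points).
  x = 8: rhs = 7, matching y values: 8, 11 (2 points).
  x = 9: rhs = 12, matching y values: none (0 points).
  x = 10: rhs = 14, matching y values: none (0 points).
  x = 11: rhs = 0, matching y values: 0 (1 points).
  x = 12: rhs = 14, matching y values: none (0 points).
  x = 13: rhs = 5, matching y values: 9, 10 (2 points).
  x = 14: rhs = 17, matching y values: 6, 13 (2 points).
  x = 15: rhs = 18, matching y values: none (0 points).
  x = 16: rhs = 14, matching y values: none (0 points).
  x = 17: rhs = 11, matching y values: 7, 12 (2 points).
  x = 18: rhs = 15, matching y values: none (0 points).
Total affine count: 13.
Full point count |E(F_19)| = 13 + 1 = 14.
Hasse bound: |14 − (19+1)| = |-6| = 6 ≤ 2√19 ≈ 8.7178 ✓.


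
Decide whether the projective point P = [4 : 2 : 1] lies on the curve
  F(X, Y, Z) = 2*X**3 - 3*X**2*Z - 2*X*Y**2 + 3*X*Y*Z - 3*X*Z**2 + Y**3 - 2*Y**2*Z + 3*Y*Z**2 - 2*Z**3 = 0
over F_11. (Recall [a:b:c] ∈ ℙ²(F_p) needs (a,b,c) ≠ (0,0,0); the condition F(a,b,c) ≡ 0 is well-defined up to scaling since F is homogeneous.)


F(4,2,1) ≡ 9 (mod 11); P is NOT on the curve.

Evaluate F(4, 2, 1) term-by-term (mod 11).
  2*X**3 ↦ 2·64·1·1 = 128
  -3*X**2*Z ↦ -3·16·1·1 = -48
  -2*X*Y**2 ↦ -2·4·4·1 = -32
  3*X*Y*Z ↦ 3·4·2·1 = 24
  -3*X*Z**2 ↦ -3·4·1·1 = -12
  Y**3 ↦ 1·1·8·1 = 8
  -2*Y**2*Z ↦ -2·1·4·1 = -8
  3*Y*Z**2 ↦ 3·1·2·1 = 6
  -2*Z**3 ↦ -2·1·1·1 = -2
Sum: F(4, 2, 1) = (128) + (-48) + (-32) + (24) + (-12) + (8) + (-8) + (6) + (-2) = 64.
Reducing mod 11: 64 ≡ 9 (mod 11).
Since F(a, b, c) ≡ 9 ≠ 0 (mod 11), P does NOT lie on the curve.


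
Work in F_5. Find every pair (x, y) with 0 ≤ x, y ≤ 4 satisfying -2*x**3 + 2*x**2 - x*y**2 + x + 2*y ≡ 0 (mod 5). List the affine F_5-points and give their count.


Affine F_5-points: {(0, 0), (2, 2), (2, 4)}; count = 3.

For each of the 25 pairs (x, y) ∈ F_5², evaluate f(x, y) mod 5. Record the zeros.
  x = 0: [0↦0, 1↦2, 2↦4, 3↦1, 4↦3]  zeros at y ∈ {0}
  x = 1: [0↦1, 1↦2, 2↦1, 3↦3, 4↦3]  zeros at y ∈ ∅
  x = 2: [0↦4, 1↦4, 2↦0, 3↦2, 4↦0]  zeros at y ∈ {2, 4}
  x = 3: [0↦2, 1↦1, 2↦4, 3↦1, 4↦2]  zeros at y ∈ ∅
  x = 4: [0↦3, 1↦1, 2↦1, 3↦3, 4↦2]  zeros at y ∈ ∅
Collecting zeros: affine points = {(0, 0), (2, 2), (2, 4)}.
Total count |C(F_5)_aff| = 3.


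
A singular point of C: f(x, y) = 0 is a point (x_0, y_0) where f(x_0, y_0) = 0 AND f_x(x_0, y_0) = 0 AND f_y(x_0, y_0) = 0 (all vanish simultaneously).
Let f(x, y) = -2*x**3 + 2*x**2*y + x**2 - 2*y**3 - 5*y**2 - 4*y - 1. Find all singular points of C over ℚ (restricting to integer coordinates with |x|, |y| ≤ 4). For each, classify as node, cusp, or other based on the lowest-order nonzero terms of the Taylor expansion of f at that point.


Singular points: {(0, -1)}; classification: node.

Compute partial derivatives:
  f_x = -6*x**2 + 4*x*y + 2*x.
  f_y = 2*x**2 - 6*y**2 - 10*y - 4.
Scan x_0 ∈ {−4, ..., 4}. For each x_0, f_y(x_0, y) is a polynomial in y; find its integer roots y ∈ {−4, ..., 4}, then test f_x and f at those candidates.
  x = -4: f_y(-4, y) = -6*y**2 - 10*y + 28; no integer root y with |y| ≤ 4.
  x = -3: f_y(-3, y) = -6*y**2 - 10*y + 14; no integer root y with |y| ≤ 4.
  x = -2: f_y(-2, y) = -6*y**2 - 10*y + 4; vanishes at y ∈ {-2}. (-2, -2): f_x = -12 ≠ 0.
  x = -1: f_y(-1, y) = -6*y**2 - 10*y - 2; no integer root y with |y| ≤ 4.
  x = 0: f_y(0, y) = -6*y**2 - 10*y - 4; vanishes at y ∈ {-1}. (0, -1): f_x = 0, f = 0 — SINGULAR.
  x = 1: f_y(1, y) = -6*y**2 - 10*y - 2; no integer root y with |y| ≤ 4.
  x = 2: f_y(2, y) = -6*y**2 - 10*y + 4; vanishes at y ∈ {-2}. (2, -2): f_x = -36 ≠ 0.
  x = 3: f_y(3, y) = -6*y**2 - 10*y + 14; no integer root y with |y| ≤ 4.
  x = 4: f_y(4, y) = -6*y**2 - 10*y + 28; no integer root y with |y| ≤ 4.
Only singular point on the grid: (0, -1).
Classify: substitute x = 0 + u, y = -1 + v and expand: f = -2*u**3 + 2*u**2*v - u**2 - 2*v**3 + v**2.
No constant or linear terms (consistent with a singular point). Quadratic part: -u**2 + v**2. Cubic part: -2*u**3 + 2*u**2*v - 2*v**3.
The quadratic part v**2 - u**2 = (v − u)(v + u) splits into two distinct linear factors, so there are two distinct tangent lines y − -1 = ±(x − 0) — this is a node (ordinary double point).
Classification: node.


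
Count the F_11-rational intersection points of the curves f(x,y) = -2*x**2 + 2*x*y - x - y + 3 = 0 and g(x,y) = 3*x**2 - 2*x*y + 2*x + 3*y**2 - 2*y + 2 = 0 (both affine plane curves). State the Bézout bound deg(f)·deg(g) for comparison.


Common zeros: {(7, 7)}; count = 1; Bézout bound = 4.

deg(f) = 2, deg(g) = 2, so Bézout bound = 4.
Scan x ∈ F_11. For each x, list the y ∈ F_11 with f(x, y) ≡ 0 and those with g(x, y) ≡ 0 (mod 11); the common zeros in that column are the intersection.
  x = 0: f ≡ 0 at y ∈ {3}; g ≡ 0 at y ∈ ∅; common: ∅.
  x = 1: f ≡ 0 at y ∈ {0}; g ≡ 0 at y ∈ {2, 3}; common: ∅.
  x = 2: f ≡ 0 at y ∈ {6}; g ≡ 0 at y ∈ ∅; common: ∅.
  x = 3: f ≡ 0 at y ∈ {8}; g ≡ 0 at y ∈ ∅; common: ∅.
  x = 4: f ≡ 0 at y ∈ {0}; g ≡ 0 at y ∈ {3, 4}; common: ∅.
  x = 5: f ≡ 0 at y ∈ {7}; g ≡ 0 at y ∈ ∅; common: ∅.
  x = 6: f ≡ 0 at y ∈ ∅; g ≡ 0 at y ∈ ∅; common: ∅.
  x = 7: f ≡ 0 at y ∈ {7}; g ≡ 0 at y ∈ {2, 7}; common: {7}.
  x = 8: f ≡ 0 at y ∈ {3}; g ≡ 0 at y ∈ {7, 10}; common: ∅.
  x = 9: f ≡ 0 at y ∈ {6}; g ≡ 0 at y ∈ {4, 10}; common: ∅.
  x = 10: f ≡ 0 at y ∈ {8}; g ≡ 0 at y ∈ ∅; common: ∅.
Collecting: common zeros = {(7, 7)}, so the count is 1.
Comparison with the Bézout bound: 1 ≤ 4 = deg(f)·deg(g), as expected for curves with no common component (the affine F_11-count falls short of the bound because intersections may lie at infinity, over extension fields, or carry multiplicity).


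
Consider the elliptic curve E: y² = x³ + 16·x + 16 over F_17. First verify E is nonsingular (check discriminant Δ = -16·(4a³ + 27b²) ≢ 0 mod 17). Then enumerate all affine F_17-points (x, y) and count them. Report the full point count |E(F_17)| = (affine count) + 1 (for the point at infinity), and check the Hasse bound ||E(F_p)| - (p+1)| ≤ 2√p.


Affine points = {(0, 4), (0, 13), (1, 4), (1, 13), (4, 5), (4, 12), (5, 0), (12, 7), (12, 10), (14, 3), (14, 14), (16, 4), (16, 13)}; affine count = 13; |E(F_17)| = 14.

Discriminant check: Δ ∝ 4a³ + 27b² = 4·16³ + 27·16² = 4·4096 + 27·256 ≡ 6 (mod 17). Nonzero ⇒ E is nonsingular.
For each x ∈ F_17, compute rhs = x³ + 16·x + 16 mod 17, then count y ∈ F_17 with y² ≡ rhs.
  x = 0: rhs = 16, matching y values: 4, 13 (2 points).
  x = 1: rhs = 16, matching y values: 4, 13 (2 points).
  x = 2: rhs = 5, matching y values: none (0 points).
  x = 3: rhs = 6, matching y values: none (0 points).
  x = 4: rhs = 8, matching y values: 5, 12 (2 points).
  x = 5: rhs = 0, matching y values: 0 (1 points).
  x = 6: rhs = 5, matching y values: none (0 points).
  x = 7: rhs = 12, matching y values: none (0 points).
  x = 8: rhs = 10, matching y values: none (0 points).
  x = 9: rhs = 5, matching y values: none (0 points).
  x = 10: rhs = 3, matching y values: none (0 points).
  x = 11: rhs = 10, matching y values: none (0 points).
  x = 12: rhs = 15, matching y values: 7, 10 (2 points).
  x = 13: rhs = 7, matching y values: none (0 points).
  x = 14: rhs = 9, matching y values: 3, 14 (2 points).
  x = 15: rhs = 10, matching y values: none (0 points).
  x = 16: rhs = 16, matching y values: 4, 13 (2 points).
Total affine count: 13.
Full point count |E(F_17)| = 13 + 1 = 14.
Hasse bound: |14 − (17+1)| = |-4| = 4 ≤ 2√17 ≈ 8.2462 ✓.


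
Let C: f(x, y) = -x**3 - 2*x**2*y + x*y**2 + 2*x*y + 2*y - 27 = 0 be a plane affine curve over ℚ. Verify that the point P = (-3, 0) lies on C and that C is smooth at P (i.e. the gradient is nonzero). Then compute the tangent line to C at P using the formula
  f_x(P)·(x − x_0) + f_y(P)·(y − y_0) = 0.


Tangent line at P: -27*x - 22*y - 81 = 0.

Step 1: f(-3, 0) = 0, so P lies on C.
Step 2: partial derivatives
  f_x(x, y) = -3*x**2 - 4*x*y + y**2 + 2*y, f_y(x, y) = -2*x**2 + 2*x*y + 2*x + 2.
  f_x(P) = -27, f_y(P) = -22 (gradient nonzero, so P is smooth).
Step 3: tangent line at P: -27·(x − -3) + -22·(y − 0) = 0.
Expanding: -27*x - 22*y - 81 = 0.


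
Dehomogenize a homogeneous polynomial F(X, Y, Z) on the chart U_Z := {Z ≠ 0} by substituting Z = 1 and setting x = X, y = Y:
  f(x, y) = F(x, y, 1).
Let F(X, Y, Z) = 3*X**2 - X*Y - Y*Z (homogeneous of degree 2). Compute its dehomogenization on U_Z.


f(x, y) = 3*x**2 - x*y - y

On U_Z we set Z = 1. Each monomial c·X^i·Y^j·Z^k in F becomes c·x^i·y^j·1^k = c·x^i·y^j.
Substituting Z = 1: F(X, Y, 1) = 3*x**2 - x*y - y.
Note: deg(f) ≤ deg(F) = 2; strict inequality happens when F is divisible by Z (lost terms).


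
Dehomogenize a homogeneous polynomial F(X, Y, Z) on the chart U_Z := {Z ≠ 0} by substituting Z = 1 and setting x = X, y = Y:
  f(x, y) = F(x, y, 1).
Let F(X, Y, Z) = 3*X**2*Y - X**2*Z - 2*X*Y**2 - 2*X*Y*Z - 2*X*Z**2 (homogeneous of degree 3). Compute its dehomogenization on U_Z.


f(x, y) = 3*x**2*y - x**2 - 2*x*y**2 - 2*x*y - 2*x

On U_Z we set Z = 1. Each monomial c·X^i·Y^j·Z^k in F becomes c·x^i·y^j·1^k = c·x^i·y^j.
Substituting Z = 1: F(X, Y, 1) = 3*x**2*y - x**2 - 2*x*y**2 - 2*x*y - 2*x.
Note: deg(f) ≤ deg(F) = 3; strict inequality happens when F is divisible by Z (lost terms).


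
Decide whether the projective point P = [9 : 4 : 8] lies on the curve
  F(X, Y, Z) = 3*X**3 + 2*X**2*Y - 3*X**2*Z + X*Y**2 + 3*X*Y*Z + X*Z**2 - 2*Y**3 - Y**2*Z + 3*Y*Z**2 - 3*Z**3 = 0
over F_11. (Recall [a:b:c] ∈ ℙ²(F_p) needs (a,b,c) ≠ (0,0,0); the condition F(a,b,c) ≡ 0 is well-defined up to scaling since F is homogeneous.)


F(9,4,8) ≡ 10 (mod 11); P is NOT on the curve.

Evaluate F(9, 4, 8) term-by-term (mod 11).
  3*X**3 ↦ 3·729·1·1 = 2187
  2*X**2*Y ↦ 2·81·4·1 = 648
  -3*X**2*Z ↦ -3·81·1·8 = -1944
  X*Y**2 ↦ 1·9·16·1 = 144
  3*X*Y*Z ↦ 3·9·4·8 = 864
  X*Z**2 ↦ 1·9·1·64 = 576
  -2*Y**3 ↦ -2·1·64·1 = -128
  -Y**2*Z ↦ -1·1·16·8 = -128
  3*Y*Z**2 ↦ 3·1·4·64 = 768
  -3*Z**3 ↦ -3·1·1·512 = -1536
Sum: F(9, 4, 8) = (2187) + (648) + (-1944) + (144) + (864) + (576) + (-128) + (-128) + (768) + (-1536) = 1451.
Reducing mod 11: 1451 ≡ 10 (mod 11).
Since F(a, b, c) ≡ 10 ≠ 0 (mod 11), P does NOT lie on the curve.


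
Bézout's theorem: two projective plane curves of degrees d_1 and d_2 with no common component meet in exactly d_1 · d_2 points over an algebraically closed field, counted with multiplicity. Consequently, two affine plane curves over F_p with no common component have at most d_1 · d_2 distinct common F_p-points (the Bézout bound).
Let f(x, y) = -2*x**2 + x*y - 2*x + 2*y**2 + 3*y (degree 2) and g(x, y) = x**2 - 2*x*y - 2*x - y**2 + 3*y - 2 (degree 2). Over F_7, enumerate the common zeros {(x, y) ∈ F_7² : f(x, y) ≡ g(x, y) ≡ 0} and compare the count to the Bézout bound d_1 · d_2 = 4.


Common zeros: {(0, 2), (2, 3)}; count = 2; Bézout bound = 4.

deg(f) = 2, deg(g) = 2, so Bézout bound = 4.
Scan x ∈ F_7. For each x, list the y ∈ F_7 with f(x, y) ≡ 0 and those with g(x, y) ≡ 0 (mod 7); the common zeros in that column are the intersection.
  x = 0: f ≡ 0 at y ∈ {0, 2}; g ≡ 0 at y ∈ {1, 2}; common: {2}.
  x = 1: f ≡ 0 at y ∈ ∅; g ≡ 0 at y ∈ ∅; common: ∅.
  x = 2: f ≡ 0 at y ∈ {3, 5}; g ≡ 0 at y ∈ {3}; common: {3}.
  x = 3: f ≡ 0 at y ∈ {5, 6}; g ≡ 0 at y ∈ ∅; common: ∅.
  x = 4: f ≡ 0 at y ∈ ∅; g ≡ 0 at y ∈ {1}; common: ∅.
  x = 5: f ≡ 0 at y ∈ ∅; g ≡ 0 at y ∈ ∅; common: ∅.
  x = 6: f ≡ 0 at y ∈ {0, 6}; g ≡ 0 at y ∈ {2, 3}; common: ∅.
Collecting: common zeros = {(0, 2), (2, 3)}, so the count is 2.
Comparison with the Bézout bound: 2 ≤ 4 = deg(f)·deg(g), as expected for curves with no common component (the affine F_7-count falls short of the bound because intersections may lie at infinity, over extension fields, or carry multiplicity).


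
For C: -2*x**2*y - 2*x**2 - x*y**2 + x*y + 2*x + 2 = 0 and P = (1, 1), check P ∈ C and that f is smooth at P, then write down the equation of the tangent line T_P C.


Tangent line at P: -6*x - 3*y + 9 = 0.

Step 1: f(1, 1) = 0, so P lies on C.
Step 2: partial derivatives
  f_x(x, y) = -4*x*y - 4*x - y**2 + y + 2, f_y(x, y) = -2*x**2 - 2*x*y + x.
  f_x(P) = -6, f_y(P) = -3 (gradient nonzero, so P is smooth).
Step 3: tangent line at P: -6·(x − 1) + -3·(y − 1) = 0.
Expanding: -6*x - 3*y + 9 = 0.


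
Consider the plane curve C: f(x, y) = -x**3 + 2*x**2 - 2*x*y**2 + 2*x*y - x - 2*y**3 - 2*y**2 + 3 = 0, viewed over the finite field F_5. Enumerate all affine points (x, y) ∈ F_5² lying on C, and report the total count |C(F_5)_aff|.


Affine F_5-points: {(1, 2), (2, 3), (3, 2)}; count = 3.

For each of the 25 pairs (x, y) ∈ F_5², evaluate f(x, y) mod 5. Record the zeros.
  x = 0: [0↦3, 1↦4, 2↦4, 3↦1, 4↦3]  zeros at y ∈ ∅
  x = 1: [0↦3, 1↦4, 2↦0, 3↦4, 4↦4]  zeros at y ∈ {2}
  x = 2: [0↦1, 1↦2, 2↦4, 3↦0, 4↦3]  zeros at y ∈ {3}
  x = 3: [0↦1, 1↦2, 2↦0, 3↦3, 4↦4]  zeros at y ∈ {2}
  x = 4: [0↦2, 1↦3, 2↦2, 3↦2, 4↦1]  zeros at y ∈ ∅
Collecting zeros: affine points = {(1, 2), (2, 3), (3, 2)}.
Total count |C(F_5)_aff| = 3.


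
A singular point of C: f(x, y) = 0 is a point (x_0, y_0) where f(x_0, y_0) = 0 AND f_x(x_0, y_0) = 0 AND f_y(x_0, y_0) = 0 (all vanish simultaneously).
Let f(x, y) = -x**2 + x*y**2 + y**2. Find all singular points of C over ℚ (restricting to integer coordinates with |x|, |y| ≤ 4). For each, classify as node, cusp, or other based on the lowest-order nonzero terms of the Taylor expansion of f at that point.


Singular points: {(0, 0)}; classification: node.

Compute partial derivatives:
  f_x = -2*x + y**2.
  f_y = 2*x*y + 2*y.
Scan x_0 ∈ {−4, ..., 4}. For each x_0, f_y(x_0, y) is a polynomial in y; find its integer roots y ∈ {−4, ..., 4}, then test f_x and f at those candidates.
  x = -4: f_y(-4, y) = -6*y; vanishes at y ∈ {0}. (-4, 0): f_x = 8 ≠ 0.
  x = -3: f_y(-3, y) = -4*y; vanishes at y ∈ {0}. (-3, 0): f_x = 6 ≠ 0.
  x = -2: f_y(-2, y) = -2*y; vanishes at y ∈ {0}. (-2, 0): f_x = 4 ≠ 0.
  x = -1: f_y(-1, y) = 0; vanishes at y ∈ {-4, -3, -2, -1, 0, 1, 2, 3, 4}. (-1, -4): f_x = 18 ≠ 0; (-1, -3): f_x = 11 ≠ 0; (-1, -2): f_x = 6 ≠ 0; (-1, -1): f_x = 3 ≠ 0; (-1, 0): f_x = 2 ≠ 0; (-1, 1): f_x = 3 ≠ 0; (-1, 2): f_x = 6 ≠ 0; (-1, 3): f_x = 11 ≠ 0; (-1, 4): f_x = 18 ≠ 0.
  x = 0: f_y(0, y) = 2*y; vanishes at y ∈ {0}. (0, 0): f_x = 0, f = 0 — SINGULAR.
  x = 1: f_y(1, y) = 4*y; vanishes at y ∈ {0}. (1, 0): f_x = -2 ≠ 0.
  x = 2: f_y(2, y) = 6*y; vanishes at y ∈ {0}. (2, 0): f_x = -4 ≠ 0.
  x = 3: f_y(3, y) = 8*y; vanishes at y ∈ {0}. (3, 0): f_x = -6 ≠ 0.
  x = 4: f_y(4, y) = 10*y; vanishes at y ∈ {0}. (4, 0): f_x = -8 ≠ 0.
Only singular point on the grid: (0, 0).
Classify: substitute x = 0 + u, y = 0 + v and expand: f = -u**2 + u*v**2 + v**2.
No constant or linear terms (consistent with a singular point). Quadratic part: -u**2 + v**2. Cubic part: u*v**2.
The quadratic part v**2 - u**2 = (v − u)(v + u) splits into two distinct linear factors, so there are two distinct tangent lines y − 0 = ±(x − 0) — this is a node (ordinary double point).
Classification: node.


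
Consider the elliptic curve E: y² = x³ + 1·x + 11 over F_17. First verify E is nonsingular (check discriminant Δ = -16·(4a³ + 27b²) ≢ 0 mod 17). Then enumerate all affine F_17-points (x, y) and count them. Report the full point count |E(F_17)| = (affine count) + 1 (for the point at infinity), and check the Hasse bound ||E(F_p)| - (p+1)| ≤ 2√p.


Affine points = {(1, 8), (1, 9), (2, 2), (2, 15), (7, 2), (7, 15), (8, 2), (8, 15), (9, 1), (9, 16), (10, 1), (10, 16), (12, 0), (14, 7), (14, 10), (15, 1), (15, 16), (16, 3), (16, 14)}; affine count = 19; |E(F_17)| = 20.

Discriminant check: Δ ∝ 4a³ + 27b² = 4·1³ + 27·11² = 4·1 + 27·121 ≡ 7 (mod 17). Nonzero ⇒ E is nonsingular.
For each x ∈ F_17, compute rhs = x³ + 1·x + 11 mod 17, then count y ∈ F_17 with y² ≡ rhs.
  x = 0: rhs = 11, matching y values: none (0 points).
  x = 1: rhs = 13, matching y values: 8, 9 (2 points).
  x = 2: rhs = 4, matching y values: 2, 15 (2 points).
  x = 3: rhs = 7, matching y values: none (0 points).
  x = 4: rhs = 11, matching y values: none (0 points).
  x = 5: rhs = 5, matching y values: none (0 points).
  x = 6: rhs = 12, matching y values: none (0 points).
  x = 7: rhs = 4, matching y values: 2, 15 (2 points).
  x = 8: rhs = 4, matching y values: 2, 15 (2 points).
  x = 9: rhs = 1, matching y values: 1, 16 (2 points).
  x = 10: rhs = 1, matching y values: 1, 16 (2 points).
  x = 11: rhs = 10, matching y values: none (0 points).
  x = 12: rhs = 0, matching y values: 0 (1 points).
  x = 13: rhs = 11, matching y values: none (0 points).
  x = 14: rhs = 15, matching y values: 7, 10 (2 points).
  x = 15: rhs = 1, matching y values: 1, 16 (2 points).
  x = 16: rhs = 9, matching y values: 3, 14 (2 points).
Total affine count: 19.
Full point count |E(F_17)| = 19 + 1 = 20.
Hasse bound: |20 − (17+1)| = |2| = 2 ≤ 2√17 ≈ 8.2462 ✓.


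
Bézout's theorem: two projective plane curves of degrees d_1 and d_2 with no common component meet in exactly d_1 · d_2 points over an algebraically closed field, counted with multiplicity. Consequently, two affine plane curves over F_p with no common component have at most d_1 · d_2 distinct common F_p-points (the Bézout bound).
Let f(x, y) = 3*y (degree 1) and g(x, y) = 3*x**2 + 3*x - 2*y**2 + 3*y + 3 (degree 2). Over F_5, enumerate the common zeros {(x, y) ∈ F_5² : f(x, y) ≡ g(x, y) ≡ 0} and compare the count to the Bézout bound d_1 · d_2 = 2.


Common zeros: ∅; count = 0; Bézout bound = 2.

deg(f) = 1, deg(g) = 2, so Bézout bound = 2.
Scan x ∈ F_5. For each x, list the y ∈ F_5 with f(x, y) ≡ 0 and those with g(x, y) ≡ 0 (mod 5); the common zeros in that column are the intersection.
  x = 0: f ≡ 0 at y ∈ {0}; g ≡ 0 at y ∈ ∅; common: ∅.
  x = 1: f ≡ 0 at y ∈ {0}; g ≡ 0 at y ∈ {1, 3}; common: ∅.
  x = 2: f ≡ 0 at y ∈ {0}; g ≡ 0 at y ∈ ∅; common: ∅.
  x = 3: f ≡ 0 at y ∈ {0}; g ≡ 0 at y ∈ {1, 3}; common: ∅.
  x = 4: f ≡ 0 at y ∈ {0}; g ≡ 0 at y ∈ ∅; common: ∅.
Collecting: common zeros = ∅, so the count is 0.
Comparison with the Bézout bound: 0 ≤ 2 = deg(f)·deg(g), as expected for curves with no common component (the affine F_5-count falls short of the bound because intersections may lie at infinity, over extension fields, or carry multiplicity).


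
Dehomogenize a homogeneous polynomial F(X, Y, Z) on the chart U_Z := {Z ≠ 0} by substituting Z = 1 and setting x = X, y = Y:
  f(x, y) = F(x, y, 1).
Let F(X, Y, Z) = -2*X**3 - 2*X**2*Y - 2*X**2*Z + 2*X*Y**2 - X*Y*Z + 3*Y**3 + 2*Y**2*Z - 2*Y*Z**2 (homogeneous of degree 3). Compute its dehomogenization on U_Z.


f(x, y) = -2*x**3 - 2*x**2*y - 2*x**2 + 2*x*y**2 - x*y + 3*y**3 + 2*y**2 - 2*y

On U_Z we set Z = 1. Each monomial c·X^i·Y^j·Z^k in F becomes c·x^i·y^j·1^k = c·x^i·y^j.
Substituting Z = 1: F(X, Y, 1) = -2*x**3 - 2*x**2*y - 2*x**2 + 2*x*y**2 - x*y + 3*y**3 + 2*y**2 - 2*y.
Note: deg(f) ≤ deg(F) = 3; strict inequality happens when F is divisible by Z (lost terms).


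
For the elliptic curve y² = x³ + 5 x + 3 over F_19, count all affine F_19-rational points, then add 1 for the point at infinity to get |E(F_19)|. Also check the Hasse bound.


Affine points = {(1, 3), (1, 16), (3, 8), (3, 11), (4, 7), (4, 12), (5, 1), (5, 18), (7, 1), (7, 18), (8, 2), (8, 17), (9, 6), (9, 13), (12, 9), (12, 10), (13, 2), (13, 17), (14, 9), (14, 10), (17, 2), (17, 17), (18, 4), (18, 15)}; affine count = 24; |E(F_19)| = 25.

Discriminant check: Δ ∝ 4a³ + 27b² = 4·5³ + 27·3² = 4·125 + 27·9 ≡ 2 (mod 19). Nonzero ⇒ E is nonsingular.
For each x ∈ F_19, compute rhs = x³ + 5·x + 3 mod 19, then count y ∈ F_19 with y² ≡ rhs.
  x = 0: rhs = 3, matching y values: none (0 points).
  x = 1: rhs = 9, matching y values: 3, 16 (2 points).
  x = 2: rhs = 2, matching y values: none (0 points).
  x = 3: rhs = 7, matching y values: 8, 11 (2 points).
  x = 4: rhs = 11, matching y values: 7, 12 (2 points).
  x = 5: rhs = 1, matching y values: 1, 18 (2 points).
  x = 6: rhs = 2, matching y values: none (0 points).
  x = 7: rhs = 1, matching y values: 1, 18 (2 points).
  x = 8: rhs = 4, matching y values: 2, 17 (2 points).
  x = 9: rhs = 17, matching y values: 6, 13 (2 points).
  x = 10: rhs = 8, matching y values: none (0 points).
  x = 11: rhs = 2, matching y values: none (0 points).
  x = 12: rhs = 5, matching y values: 9, 10 (2 points).
  x = 13: rhs = 4, matching y values: 2, 17 (2 points).
  x = 14: rhs = 5, matching y values: 9, 10 (2 points).
  x = 15: rhs = 14, matching y values: none (0 points).
  x = 16: rhs = 18, matching y values: none (0 points).
  x = 17: rhs = 4, matching y values: 2, 17 (2 points).
  x = 18: rhs = 16, matching y values: 4, 15 (2 points).
Total affine count: 24.
Full point count |E(F_19)| = 24 + 1 = 25.
Hasse bound: |25 − (19+1)| = |5| = 5 ≤ 2√19 ≈ 8.7178 ✓.
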